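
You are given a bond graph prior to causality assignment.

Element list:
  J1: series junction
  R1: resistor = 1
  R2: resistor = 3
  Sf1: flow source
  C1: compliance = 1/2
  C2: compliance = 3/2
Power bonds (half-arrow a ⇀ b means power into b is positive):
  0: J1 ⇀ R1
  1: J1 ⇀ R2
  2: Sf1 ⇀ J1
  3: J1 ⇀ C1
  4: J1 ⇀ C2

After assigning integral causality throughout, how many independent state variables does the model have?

2  (C1, C2 all integral)

bond 2 |Sf1  (source Sf1 imposes f)
bond 0 |J1  (1-jn J1 has f-setter on 2)
bond 1 |J1  (J1: bond 2 brought flow, rest push out)
bond 3 |J1  (J1 flow already set via bond 2)
bond 4 |J1  (J1: bond 2 brought flow, rest push out)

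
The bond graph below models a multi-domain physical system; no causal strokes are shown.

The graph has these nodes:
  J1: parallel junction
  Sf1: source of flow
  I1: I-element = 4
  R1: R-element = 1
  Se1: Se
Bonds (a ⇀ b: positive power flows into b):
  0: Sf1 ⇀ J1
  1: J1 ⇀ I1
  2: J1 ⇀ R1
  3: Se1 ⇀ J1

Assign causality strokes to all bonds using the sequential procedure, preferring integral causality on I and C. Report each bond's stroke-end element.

#0 stroke→Sf1
#1 stroke→I1
#2 stroke→R1
#3 stroke→J1

b0 |Sf1  (Sf1: flow source, stroke at near end)
b3 |J1  (source Se1 imposes e)
b1 |I1  (J1: bond 3 brought effort, rest push out)
b2 |R1  (common-e at J1 fixed by 3)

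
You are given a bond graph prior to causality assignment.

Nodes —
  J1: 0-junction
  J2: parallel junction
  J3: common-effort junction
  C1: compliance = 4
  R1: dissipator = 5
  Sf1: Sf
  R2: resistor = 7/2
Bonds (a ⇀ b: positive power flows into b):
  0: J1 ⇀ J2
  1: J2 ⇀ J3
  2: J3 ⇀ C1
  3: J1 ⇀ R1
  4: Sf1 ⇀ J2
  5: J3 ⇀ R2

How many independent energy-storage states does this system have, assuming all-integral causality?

β4 →Sf1  (source Sf1 imposes f)
β2 →J3  (C1 integral (e out))
β1 →J2  (common-e at J3 fixed by 2)
β5 →R2  (J3: bond 2 brought effort, rest push out)
β0 →J1  (common-e at J2 fixed by 1)
β3 →R1  (0-jn J1 has e-setter on 0)

1  (C1 all integral)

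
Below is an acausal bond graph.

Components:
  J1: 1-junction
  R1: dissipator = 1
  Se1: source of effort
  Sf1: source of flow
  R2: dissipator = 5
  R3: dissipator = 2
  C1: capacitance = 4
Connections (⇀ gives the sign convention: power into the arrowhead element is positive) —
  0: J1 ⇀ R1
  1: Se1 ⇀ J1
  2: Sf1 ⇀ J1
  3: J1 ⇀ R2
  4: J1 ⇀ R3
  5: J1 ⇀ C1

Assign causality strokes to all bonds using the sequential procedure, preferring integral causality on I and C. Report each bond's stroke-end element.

#1 stroke at J1  (Se1 fixes effort; stroke away)
#2 stroke at Sf1  (Sf1 fixes flow; stroke at Sf1)
#0 stroke at J1  (common-f at J1 fixed by 2)
#3 stroke at J1  (common-f at J1 fixed by 2)
#4 stroke at J1  (common-f at J1 fixed by 2)
#5 stroke at J1  (J1 flow already set via bond 2)

#0 →J1
#1 →J1
#2 →Sf1
#3 →J1
#4 →J1
#5 →J1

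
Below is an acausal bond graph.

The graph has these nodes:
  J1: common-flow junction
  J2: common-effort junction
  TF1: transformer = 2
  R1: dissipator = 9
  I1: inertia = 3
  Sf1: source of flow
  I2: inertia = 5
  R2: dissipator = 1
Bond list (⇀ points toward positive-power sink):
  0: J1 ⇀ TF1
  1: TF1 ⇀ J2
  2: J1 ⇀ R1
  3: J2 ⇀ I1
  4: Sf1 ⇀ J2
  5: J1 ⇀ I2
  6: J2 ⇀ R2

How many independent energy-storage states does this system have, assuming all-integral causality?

bond 4 stroke at Sf1  (Sf1 (Sf) sets flow on bond)
bond 3 stroke at I1  (I1 integral (f out))
bond 5 stroke at I2  (prefer integral on I2)
bond 0 stroke at J1  (common-f at J1 fixed by 5)
bond 2 stroke at J1  (J1 flow already set via bond 5)
bond 1 stroke at TF1  (TF1 one-in-one-out from 0)
bond 6 stroke at J2  (only one effort-in slot at J2)

2  (I1, I2 all integral)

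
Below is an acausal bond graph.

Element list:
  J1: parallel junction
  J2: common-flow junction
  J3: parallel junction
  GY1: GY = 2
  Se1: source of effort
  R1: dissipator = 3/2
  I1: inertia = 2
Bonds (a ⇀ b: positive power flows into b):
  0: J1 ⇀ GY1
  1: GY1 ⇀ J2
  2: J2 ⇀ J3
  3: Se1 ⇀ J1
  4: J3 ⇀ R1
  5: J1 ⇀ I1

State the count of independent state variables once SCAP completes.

#3 stroke→J1  (source Se1 imposes e)
#0 stroke→GY1  (0-jn J1 has e-setter on 3)
#5 stroke→I1  (J1 effort already set via bond 3)
#1 stroke→GY1  (GY1: gyrator matches bond 0)
#2 stroke→J2  (J2 flow already set via bond 1)
#4 stroke→J3  (only one effort-in slot at J3)

1  (I1 all integral)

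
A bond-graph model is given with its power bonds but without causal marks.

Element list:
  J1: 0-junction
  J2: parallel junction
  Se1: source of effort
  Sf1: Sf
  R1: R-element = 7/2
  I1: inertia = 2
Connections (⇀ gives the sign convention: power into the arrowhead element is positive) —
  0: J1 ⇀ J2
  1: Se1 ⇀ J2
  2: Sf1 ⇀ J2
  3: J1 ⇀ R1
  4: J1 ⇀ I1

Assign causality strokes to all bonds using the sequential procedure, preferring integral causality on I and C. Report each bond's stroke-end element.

b1 stroke→J2  (Se1: effort source, stroke at far end)
b2 stroke→Sf1  (Sf1 (Sf) sets flow on bond)
b0 stroke→J1  (common-e at J2 fixed by 1)
b3 stroke→R1  (0-jn J1 has e-setter on 0)
b4 stroke→I1  (J1 effort already set via bond 0)

#0 |J1
#1 |J2
#2 |Sf1
#3 |R1
#4 |I1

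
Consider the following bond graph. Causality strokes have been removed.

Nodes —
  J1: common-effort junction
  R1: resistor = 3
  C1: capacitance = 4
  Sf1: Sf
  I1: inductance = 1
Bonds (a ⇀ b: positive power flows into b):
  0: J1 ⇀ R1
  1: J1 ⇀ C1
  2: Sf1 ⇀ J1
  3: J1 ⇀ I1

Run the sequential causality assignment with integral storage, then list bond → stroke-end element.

#2 →Sf1  (Sf1 (Sf) sets flow on bond)
#1 →J1  (prefer integral on C1)
#0 →R1  (J1 effort already set via bond 1)
#3 →I1  (J1: bond 1 brought effort, rest push out)

β0 |R1
β1 |J1
β2 |Sf1
β3 |I1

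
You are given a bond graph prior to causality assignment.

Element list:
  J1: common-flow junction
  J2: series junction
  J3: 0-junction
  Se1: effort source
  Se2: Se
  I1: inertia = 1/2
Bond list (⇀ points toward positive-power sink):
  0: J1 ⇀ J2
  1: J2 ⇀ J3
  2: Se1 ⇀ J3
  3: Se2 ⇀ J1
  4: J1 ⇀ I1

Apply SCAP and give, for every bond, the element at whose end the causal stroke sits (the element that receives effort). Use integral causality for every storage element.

bond 2 →J3  (Se1 (Se) sets effort on bond)
bond 3 →J1  (Se2 (Se) sets effort on bond)
bond 1 →J2  (0-jn J3 has e-setter on 2)
bond 0 →J1  (J2: last free bond brings flow in)
bond 4 →I1  (closing 1-jn rule on J1)

b0 stroke at J1
b1 stroke at J2
b2 stroke at J3
b3 stroke at J1
b4 stroke at I1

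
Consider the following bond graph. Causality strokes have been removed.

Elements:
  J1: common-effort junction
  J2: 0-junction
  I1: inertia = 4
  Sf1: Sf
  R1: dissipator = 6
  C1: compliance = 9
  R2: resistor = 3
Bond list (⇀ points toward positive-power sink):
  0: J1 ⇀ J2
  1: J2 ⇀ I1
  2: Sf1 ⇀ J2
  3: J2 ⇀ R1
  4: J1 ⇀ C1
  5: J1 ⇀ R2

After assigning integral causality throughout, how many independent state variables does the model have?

b2 |Sf1  (Sf1: flow source, stroke at near end)
b1 |I1  (prefer integral on I1)
b4 |J1  (C1 outputs effort q/C1)
b0 |J2  (0-jn J1 has e-setter on 4)
b5 |R2  (J1 effort already set via bond 4)
b3 |R1  (J2 effort already set via bond 0)

2  (C1, I1 all integral)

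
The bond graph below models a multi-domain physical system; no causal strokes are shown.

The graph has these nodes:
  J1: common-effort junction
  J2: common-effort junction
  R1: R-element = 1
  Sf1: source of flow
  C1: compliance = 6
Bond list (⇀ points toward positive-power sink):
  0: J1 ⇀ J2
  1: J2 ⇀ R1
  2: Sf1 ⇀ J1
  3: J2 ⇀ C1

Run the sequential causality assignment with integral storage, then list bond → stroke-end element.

#0 stroke→J1
#1 stroke→R1
#2 stroke→Sf1
#3 stroke→J2

#2 stroke→Sf1  (Sf1 (Sf) sets flow on bond)
#0 stroke→J1  (J1: last free bond brings effort in)
#3 stroke→J2  (prefer integral on C1)
#1 stroke→R1  (J2 effort already set via bond 3)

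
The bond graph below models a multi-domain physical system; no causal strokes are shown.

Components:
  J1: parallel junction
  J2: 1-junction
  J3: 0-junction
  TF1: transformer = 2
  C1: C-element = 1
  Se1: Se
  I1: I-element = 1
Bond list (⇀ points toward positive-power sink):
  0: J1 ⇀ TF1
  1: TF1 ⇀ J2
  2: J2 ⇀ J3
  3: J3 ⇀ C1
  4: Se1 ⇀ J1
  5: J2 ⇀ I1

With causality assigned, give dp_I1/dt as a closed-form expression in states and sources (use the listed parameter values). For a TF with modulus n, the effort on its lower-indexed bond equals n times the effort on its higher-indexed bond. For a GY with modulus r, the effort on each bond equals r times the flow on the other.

dp_I1/dt = E_Se1/2 - q_C1

b4 →J1  (Se1 (Se) sets effort on bond)
b0 →TF1  (0-jn J1 has e-setter on 4)
b1 →J2  (TF1 one-in-one-out from 0)
b3 →J3  (C1: C, integral causality)
b2 →J2  (0-jn J3 has e-setter on 3)
b5 →I1  (J2 needs exactly one f-in)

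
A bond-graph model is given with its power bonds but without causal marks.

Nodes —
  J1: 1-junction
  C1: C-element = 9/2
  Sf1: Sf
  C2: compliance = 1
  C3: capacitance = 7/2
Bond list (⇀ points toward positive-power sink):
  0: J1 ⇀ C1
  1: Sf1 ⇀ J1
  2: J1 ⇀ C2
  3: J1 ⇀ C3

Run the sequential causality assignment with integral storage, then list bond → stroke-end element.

b1 →Sf1  (Sf1 fixes flow; stroke at Sf1)
b0 →J1  (1-jn J1 has f-setter on 1)
b2 →J1  (1-jn J1 has f-setter on 1)
b3 →J1  (common-f at J1 fixed by 1)

bond 0 |J1
bond 1 |Sf1
bond 2 |J1
bond 3 |J1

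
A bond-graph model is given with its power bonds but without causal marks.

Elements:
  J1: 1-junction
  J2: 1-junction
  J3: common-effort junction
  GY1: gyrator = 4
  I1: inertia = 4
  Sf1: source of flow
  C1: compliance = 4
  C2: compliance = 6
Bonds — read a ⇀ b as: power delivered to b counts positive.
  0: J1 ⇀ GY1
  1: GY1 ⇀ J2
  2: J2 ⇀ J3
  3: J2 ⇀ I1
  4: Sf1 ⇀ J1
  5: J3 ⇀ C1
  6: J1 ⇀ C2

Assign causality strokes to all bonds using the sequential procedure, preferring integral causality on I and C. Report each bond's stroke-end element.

β4 →Sf1  (Sf1 fixes flow; stroke at Sf1)
β0 →J1  (J1 flow already set via bond 4)
β6 →J1  (1-jn J1 has f-setter on 4)
β1 →J2  (through GY1, causality inverts; strokes same side of GY1)
β3 →I1  (I1 outputs flow p/I1)
β2 →J2  (1-jn J2 has f-setter on 3)
β5 →J3  (J3: last free bond brings effort in)

b0 stroke→J1
b1 stroke→J2
b2 stroke→J2
b3 stroke→I1
b4 stroke→Sf1
b5 stroke→J3
b6 stroke→J1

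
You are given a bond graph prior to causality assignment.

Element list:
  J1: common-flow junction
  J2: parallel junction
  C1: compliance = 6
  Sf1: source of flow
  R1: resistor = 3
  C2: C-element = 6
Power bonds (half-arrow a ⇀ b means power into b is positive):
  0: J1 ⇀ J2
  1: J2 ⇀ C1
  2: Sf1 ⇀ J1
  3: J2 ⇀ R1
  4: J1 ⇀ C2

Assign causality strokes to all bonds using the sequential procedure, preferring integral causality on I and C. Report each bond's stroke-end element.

β2 →Sf1  (source Sf1 imposes f)
β0 →J1  (J1 flow already set via bond 2)
β4 →J1  (J1 flow already set via bond 2)
β1 →J2  (C1 outputs effort q/C1)
β3 →R1  (J2: bond 1 brought effort, rest push out)

bond 0 |J1
bond 1 |J2
bond 2 |Sf1
bond 3 |R1
bond 4 |J1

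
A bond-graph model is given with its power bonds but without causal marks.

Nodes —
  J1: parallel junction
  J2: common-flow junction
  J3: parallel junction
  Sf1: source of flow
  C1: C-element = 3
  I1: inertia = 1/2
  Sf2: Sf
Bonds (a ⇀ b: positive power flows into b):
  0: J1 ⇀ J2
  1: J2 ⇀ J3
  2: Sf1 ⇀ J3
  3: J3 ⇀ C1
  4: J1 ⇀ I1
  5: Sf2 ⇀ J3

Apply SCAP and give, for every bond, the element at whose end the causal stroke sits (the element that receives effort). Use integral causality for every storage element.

β0 |J1
β1 |J2
β2 |Sf1
β3 |J3
β4 |I1
β5 |Sf2

β2 stroke at Sf1  (Sf1: flow source, stroke at near end)
β5 stroke at Sf2  (Sf2 (Sf) sets flow on bond)
β3 stroke at J3  (C1 outputs effort q/C1)
β1 stroke at J2  (J3 effort already set via bond 3)
β0 stroke at J1  (only one flow-in slot at J2)
β4 stroke at I1  (J1: bond 0 brought effort, rest push out)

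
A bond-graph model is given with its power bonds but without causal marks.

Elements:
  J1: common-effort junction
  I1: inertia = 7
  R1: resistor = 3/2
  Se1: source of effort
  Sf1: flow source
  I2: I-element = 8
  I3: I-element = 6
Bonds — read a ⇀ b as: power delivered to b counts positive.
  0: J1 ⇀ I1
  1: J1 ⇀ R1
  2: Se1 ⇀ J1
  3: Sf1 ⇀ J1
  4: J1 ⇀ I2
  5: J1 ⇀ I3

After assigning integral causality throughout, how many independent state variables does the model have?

3  (I1, I2, I3 all integral)

b2 stroke at J1  (Se1 (Se) sets effort on bond)
b3 stroke at Sf1  (Sf1: flow source, stroke at near end)
b0 stroke at I1  (J1 effort already set via bond 2)
b1 stroke at R1  (J1 effort already set via bond 2)
b4 stroke at I2  (0-jn J1 has e-setter on 2)
b5 stroke at I3  (0-jn J1 has e-setter on 2)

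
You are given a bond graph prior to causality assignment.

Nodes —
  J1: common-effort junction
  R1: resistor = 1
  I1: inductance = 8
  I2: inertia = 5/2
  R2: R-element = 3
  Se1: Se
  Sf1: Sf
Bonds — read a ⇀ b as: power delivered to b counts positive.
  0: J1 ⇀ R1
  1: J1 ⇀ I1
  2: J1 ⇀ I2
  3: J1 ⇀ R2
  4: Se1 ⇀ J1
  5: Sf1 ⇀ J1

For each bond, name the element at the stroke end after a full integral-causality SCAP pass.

β0 stroke at R1
β1 stroke at I1
β2 stroke at I2
β3 stroke at R2
β4 stroke at J1
β5 stroke at Sf1

β4 →J1  (Se1: effort source, stroke at far end)
β5 →Sf1  (Sf1: flow source, stroke at near end)
β0 →R1  (J1: bond 4 brought effort, rest push out)
β1 →I1  (0-jn J1 has e-setter on 4)
β2 →I2  (common-e at J1 fixed by 4)
β3 →R2  (common-e at J1 fixed by 4)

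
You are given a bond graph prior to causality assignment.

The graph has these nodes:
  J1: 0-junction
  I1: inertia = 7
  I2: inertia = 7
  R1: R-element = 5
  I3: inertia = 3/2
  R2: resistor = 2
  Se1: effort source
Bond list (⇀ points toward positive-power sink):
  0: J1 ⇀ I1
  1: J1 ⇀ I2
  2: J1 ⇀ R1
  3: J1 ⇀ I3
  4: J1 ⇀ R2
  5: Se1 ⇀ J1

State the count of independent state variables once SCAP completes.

bond 5 →J1  (Se1: effort source, stroke at far end)
bond 0 →I1  (0-jn J1 has e-setter on 5)
bond 1 →I2  (0-jn J1 has e-setter on 5)
bond 2 →R1  (common-e at J1 fixed by 5)
bond 3 →I3  (common-e at J1 fixed by 5)
bond 4 →R2  (J1 effort already set via bond 5)

3  (I1, I2, I3 all integral)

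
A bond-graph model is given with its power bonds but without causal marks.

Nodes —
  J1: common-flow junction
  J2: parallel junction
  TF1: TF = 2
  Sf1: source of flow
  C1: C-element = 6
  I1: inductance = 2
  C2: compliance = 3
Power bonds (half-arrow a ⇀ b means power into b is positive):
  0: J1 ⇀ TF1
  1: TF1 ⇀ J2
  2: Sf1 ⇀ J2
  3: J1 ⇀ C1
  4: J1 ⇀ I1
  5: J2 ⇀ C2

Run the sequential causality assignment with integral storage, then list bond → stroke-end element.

#0 |J1
#1 |TF1
#2 |Sf1
#3 |J1
#4 |I1
#5 |J2

#2 stroke→Sf1  (Sf1 fixes flow; stroke at Sf1)
#3 stroke→J1  (C1 integral (e out))
#4 stroke→I1  (I1: I, integral causality)
#0 stroke→J1  (common-f at J1 fixed by 4)
#1 stroke→TF1  (through TF1, causality passes straight; one stroke at TF1)
#5 stroke→J2  (J2: last free bond brings effort in)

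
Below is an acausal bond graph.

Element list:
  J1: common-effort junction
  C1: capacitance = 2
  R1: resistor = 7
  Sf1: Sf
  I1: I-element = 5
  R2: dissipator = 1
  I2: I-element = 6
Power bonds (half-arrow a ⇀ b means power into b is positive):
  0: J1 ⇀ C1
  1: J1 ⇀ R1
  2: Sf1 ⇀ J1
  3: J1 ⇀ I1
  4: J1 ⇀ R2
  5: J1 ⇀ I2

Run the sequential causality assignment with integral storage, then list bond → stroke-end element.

β2 |Sf1  (Sf1 fixes flow; stroke at Sf1)
β0 |J1  (prefer integral on C1)
β1 |R1  (J1: bond 0 brought effort, rest push out)
β3 |I1  (J1: bond 0 brought effort, rest push out)
β4 |R2  (J1: bond 0 brought effort, rest push out)
β5 |I2  (J1: bond 0 brought effort, rest push out)

b0 →J1
b1 →R1
b2 →Sf1
b3 →I1
b4 →R2
b5 →I2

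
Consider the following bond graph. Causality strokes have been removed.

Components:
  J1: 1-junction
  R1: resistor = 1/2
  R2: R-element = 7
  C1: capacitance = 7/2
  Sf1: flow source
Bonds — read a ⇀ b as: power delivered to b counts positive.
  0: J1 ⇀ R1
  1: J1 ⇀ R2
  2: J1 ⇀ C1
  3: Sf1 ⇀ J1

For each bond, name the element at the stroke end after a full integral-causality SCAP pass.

b0 stroke→J1
b1 stroke→J1
b2 stroke→J1
b3 stroke→Sf1

bond 3 stroke at Sf1  (Sf1: flow source, stroke at near end)
bond 0 stroke at J1  (common-f at J1 fixed by 3)
bond 1 stroke at J1  (common-f at J1 fixed by 3)
bond 2 stroke at J1  (J1: bond 3 brought flow, rest push out)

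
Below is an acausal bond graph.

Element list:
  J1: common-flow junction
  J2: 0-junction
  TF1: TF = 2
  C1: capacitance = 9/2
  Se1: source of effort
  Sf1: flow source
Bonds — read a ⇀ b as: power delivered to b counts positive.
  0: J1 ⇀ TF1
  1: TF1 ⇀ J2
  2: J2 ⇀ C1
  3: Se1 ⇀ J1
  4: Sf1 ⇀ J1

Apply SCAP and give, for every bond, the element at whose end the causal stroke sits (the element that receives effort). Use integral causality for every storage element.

β0 |J1
β1 |TF1
β2 |J2
β3 |J1
β4 |Sf1

bond 3 stroke→J1  (source Se1 imposes e)
bond 4 stroke→Sf1  (Sf1 (Sf) sets flow on bond)
bond 0 stroke→J1  (1-jn J1 has f-setter on 4)
bond 1 stroke→TF1  (TF1: transformer flips bond 0)
bond 2 stroke→J2  (J2 needs exactly one e-in)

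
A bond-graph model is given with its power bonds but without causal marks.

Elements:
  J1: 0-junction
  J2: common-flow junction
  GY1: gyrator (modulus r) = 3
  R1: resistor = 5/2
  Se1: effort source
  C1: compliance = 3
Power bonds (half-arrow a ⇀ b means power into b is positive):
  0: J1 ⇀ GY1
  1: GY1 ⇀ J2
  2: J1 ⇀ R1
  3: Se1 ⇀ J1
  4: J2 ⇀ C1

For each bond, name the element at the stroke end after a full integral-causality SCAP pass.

#0 |GY1
#1 |GY1
#2 |R1
#3 |J1
#4 |J2

#3 stroke at J1  (Se1 (Se) sets effort on bond)
#0 stroke at GY1  (J1 effort already set via bond 3)
#2 stroke at R1  (J1 effort already set via bond 3)
#1 stroke at GY1  (GY GY1: same side as bond 0)
#4 stroke at J2  (J2 flow already set via bond 1)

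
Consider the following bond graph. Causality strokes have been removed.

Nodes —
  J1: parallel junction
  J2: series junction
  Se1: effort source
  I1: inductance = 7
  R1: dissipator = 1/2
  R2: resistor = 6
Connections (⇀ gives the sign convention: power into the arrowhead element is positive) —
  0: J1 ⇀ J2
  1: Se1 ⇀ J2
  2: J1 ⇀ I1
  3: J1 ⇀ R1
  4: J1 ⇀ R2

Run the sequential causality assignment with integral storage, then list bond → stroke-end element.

#1 |J2  (Se1: effort source, stroke at far end)
#0 |J1  (closing 1-jn rule on J2)
#2 |I1  (J1 effort already set via bond 0)
#3 |R1  (common-e at J1 fixed by 0)
#4 |R2  (J1: bond 0 brought effort, rest push out)

#0 →J1
#1 →J2
#2 →I1
#3 →R1
#4 →R2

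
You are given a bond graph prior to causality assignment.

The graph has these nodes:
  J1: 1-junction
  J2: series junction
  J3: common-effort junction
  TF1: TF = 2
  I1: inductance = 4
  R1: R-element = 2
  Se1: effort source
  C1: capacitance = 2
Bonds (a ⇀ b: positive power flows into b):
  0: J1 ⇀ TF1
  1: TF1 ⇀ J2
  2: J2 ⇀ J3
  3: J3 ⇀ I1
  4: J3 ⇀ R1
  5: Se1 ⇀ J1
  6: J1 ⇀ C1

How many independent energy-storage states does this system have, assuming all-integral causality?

2  (C1, I1 all integral)

bond 5 |J1  (Se1 fixes effort; stroke away)
bond 3 |I1  (I1 integral (f out))
bond 6 |J1  (C1 outputs effort q/C1)
bond 0 |TF1  (closing 1-jn rule on J1)
bond 1 |J2  (TF1: transformer flips bond 0)
bond 2 |J3  (J2: last free bond brings flow in)
bond 4 |R1  (common-e at J3 fixed by 2)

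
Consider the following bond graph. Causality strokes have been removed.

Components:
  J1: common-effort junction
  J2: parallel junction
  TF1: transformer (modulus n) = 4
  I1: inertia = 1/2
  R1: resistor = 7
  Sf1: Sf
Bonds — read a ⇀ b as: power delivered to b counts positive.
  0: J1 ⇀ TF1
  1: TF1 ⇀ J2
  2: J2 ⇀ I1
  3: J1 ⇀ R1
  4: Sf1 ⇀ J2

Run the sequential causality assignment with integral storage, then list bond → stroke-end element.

#0 stroke at TF1
#1 stroke at J2
#2 stroke at I1
#3 stroke at J1
#4 stroke at Sf1

bond 4 stroke→Sf1  (source Sf1 imposes f)
bond 2 stroke→I1  (I1 outputs flow p/I1)
bond 1 stroke→J2  (only one effort-in slot at J2)
bond 0 stroke→TF1  (TF1: transformer flips bond 1)
bond 3 stroke→J1  (closing 0-jn rule on J1)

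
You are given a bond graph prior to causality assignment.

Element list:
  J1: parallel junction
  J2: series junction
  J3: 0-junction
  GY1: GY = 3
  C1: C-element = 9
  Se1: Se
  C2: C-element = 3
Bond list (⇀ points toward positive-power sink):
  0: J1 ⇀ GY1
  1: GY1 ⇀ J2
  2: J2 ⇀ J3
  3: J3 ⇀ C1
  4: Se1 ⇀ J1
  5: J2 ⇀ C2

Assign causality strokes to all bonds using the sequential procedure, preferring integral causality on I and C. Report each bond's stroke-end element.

#4 →J1  (source Se1 imposes e)
#0 →GY1  (common-e at J1 fixed by 4)
#1 →GY1  (GY1 both-in/both-out from 0)
#2 →J2  (1-jn J2 has f-setter on 1)
#5 →J2  (1-jn J2 has f-setter on 1)
#3 →J3  (J3 needs exactly one e-in)

β0 |GY1
β1 |GY1
β2 |J2
β3 |J3
β4 |J1
β5 |J2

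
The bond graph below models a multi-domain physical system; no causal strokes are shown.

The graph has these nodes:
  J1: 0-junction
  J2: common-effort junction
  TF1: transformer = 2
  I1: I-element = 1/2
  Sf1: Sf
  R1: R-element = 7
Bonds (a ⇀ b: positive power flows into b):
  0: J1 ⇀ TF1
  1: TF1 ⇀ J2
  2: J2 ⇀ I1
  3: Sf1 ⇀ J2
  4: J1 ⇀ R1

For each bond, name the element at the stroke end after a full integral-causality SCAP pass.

β3 |Sf1  (source Sf1 imposes f)
β2 |I1  (I1: I, integral causality)
β1 |J2  (J2 needs exactly one e-in)
β0 |TF1  (TF TF1: opposite of bond 1)
β4 |J1  (J1 needs exactly one e-in)

β0 stroke at TF1
β1 stroke at J2
β2 stroke at I1
β3 stroke at Sf1
β4 stroke at J1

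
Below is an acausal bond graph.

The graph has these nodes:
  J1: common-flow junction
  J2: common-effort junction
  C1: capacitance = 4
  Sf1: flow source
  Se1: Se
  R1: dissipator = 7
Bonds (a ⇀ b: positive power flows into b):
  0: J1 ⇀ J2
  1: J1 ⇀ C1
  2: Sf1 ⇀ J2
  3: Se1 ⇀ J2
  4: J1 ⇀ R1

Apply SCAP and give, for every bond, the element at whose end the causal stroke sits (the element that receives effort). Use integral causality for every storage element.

#2 stroke at Sf1  (Sf1 fixes flow; stroke at Sf1)
#3 stroke at J2  (source Se1 imposes e)
#0 stroke at J1  (common-e at J2 fixed by 3)
#1 stroke at J1  (C1 outputs effort q/C1)
#4 stroke at R1  (closing 1-jn rule on J1)

β0 stroke at J1
β1 stroke at J1
β2 stroke at Sf1
β3 stroke at J2
β4 stroke at R1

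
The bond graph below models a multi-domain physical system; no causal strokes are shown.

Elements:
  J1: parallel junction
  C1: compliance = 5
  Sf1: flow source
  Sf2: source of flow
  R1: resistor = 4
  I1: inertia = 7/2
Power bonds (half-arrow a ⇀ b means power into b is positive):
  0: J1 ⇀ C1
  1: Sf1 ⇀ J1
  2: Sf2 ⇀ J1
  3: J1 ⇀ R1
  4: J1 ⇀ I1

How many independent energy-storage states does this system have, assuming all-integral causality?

β1 stroke at Sf1  (Sf1 (Sf) sets flow on bond)
β2 stroke at Sf2  (Sf2: flow source, stroke at near end)
β0 stroke at J1  (C1: C, integral causality)
β3 stroke at R1  (J1: bond 0 brought effort, rest push out)
β4 stroke at I1  (J1: bond 0 brought effort, rest push out)

2  (C1, I1 all integral)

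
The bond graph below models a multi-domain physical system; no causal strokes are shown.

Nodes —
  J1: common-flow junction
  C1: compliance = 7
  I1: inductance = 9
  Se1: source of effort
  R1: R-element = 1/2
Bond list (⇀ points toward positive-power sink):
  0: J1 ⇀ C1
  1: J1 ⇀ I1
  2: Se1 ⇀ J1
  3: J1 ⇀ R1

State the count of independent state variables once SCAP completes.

β2 stroke at J1  (Se1: effort source, stroke at far end)
β0 stroke at J1  (prefer integral on C1)
β1 stroke at I1  (I1: I, integral causality)
β3 stroke at J1  (J1: bond 1 brought flow, rest push out)

2  (C1, I1 all integral)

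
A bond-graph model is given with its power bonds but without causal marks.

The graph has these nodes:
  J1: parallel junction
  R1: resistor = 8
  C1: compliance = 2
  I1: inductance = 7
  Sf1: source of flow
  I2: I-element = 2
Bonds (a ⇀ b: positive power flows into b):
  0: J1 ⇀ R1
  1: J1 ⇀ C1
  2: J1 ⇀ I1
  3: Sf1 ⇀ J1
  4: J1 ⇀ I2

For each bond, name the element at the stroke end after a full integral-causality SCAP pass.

#3 stroke at Sf1  (source Sf1 imposes f)
#1 stroke at J1  (C1 outputs effort q/C1)
#0 stroke at R1  (J1: bond 1 brought effort, rest push out)
#2 stroke at I1  (J1: bond 1 brought effort, rest push out)
#4 stroke at I2  (J1 effort already set via bond 1)

bond 0 →R1
bond 1 →J1
bond 2 →I1
bond 3 →Sf1
bond 4 →I2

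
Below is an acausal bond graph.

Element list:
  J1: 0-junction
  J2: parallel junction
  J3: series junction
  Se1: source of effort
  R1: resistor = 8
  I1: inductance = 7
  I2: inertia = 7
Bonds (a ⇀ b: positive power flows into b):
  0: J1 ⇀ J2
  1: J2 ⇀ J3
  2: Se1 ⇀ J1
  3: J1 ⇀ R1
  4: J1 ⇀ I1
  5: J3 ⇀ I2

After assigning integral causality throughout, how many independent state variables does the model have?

2  (I1, I2 all integral)

#2 |J1  (Se1: effort source, stroke at far end)
#0 |J2  (common-e at J1 fixed by 2)
#3 |R1  (0-jn J1 has e-setter on 2)
#4 |I1  (common-e at J1 fixed by 2)
#1 |J3  (J2 effort already set via bond 0)
#5 |I2  (only one flow-in slot at J3)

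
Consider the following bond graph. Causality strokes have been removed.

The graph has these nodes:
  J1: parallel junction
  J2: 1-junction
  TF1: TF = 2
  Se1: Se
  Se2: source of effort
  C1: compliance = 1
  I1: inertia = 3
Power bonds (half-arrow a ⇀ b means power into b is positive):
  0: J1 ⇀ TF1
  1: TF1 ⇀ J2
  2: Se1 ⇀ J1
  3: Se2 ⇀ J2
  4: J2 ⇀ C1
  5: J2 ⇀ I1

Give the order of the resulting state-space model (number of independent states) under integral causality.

b2 stroke at J1  (source Se1 imposes e)
b3 stroke at J2  (Se2 (Se) sets effort on bond)
b0 stroke at TF1  (0-jn J1 has e-setter on 2)
b1 stroke at J2  (TF TF1: opposite of bond 0)
b4 stroke at J2  (C1 integral (e out))
b5 stroke at I1  (J2 needs exactly one f-in)

2  (C1, I1 all integral)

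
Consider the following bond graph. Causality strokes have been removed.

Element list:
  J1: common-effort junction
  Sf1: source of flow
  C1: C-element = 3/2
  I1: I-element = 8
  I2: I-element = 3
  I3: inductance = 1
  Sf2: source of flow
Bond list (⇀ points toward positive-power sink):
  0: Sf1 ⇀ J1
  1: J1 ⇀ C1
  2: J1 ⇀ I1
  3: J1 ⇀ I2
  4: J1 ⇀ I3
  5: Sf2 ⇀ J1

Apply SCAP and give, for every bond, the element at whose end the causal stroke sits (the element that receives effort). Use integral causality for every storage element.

β0 →Sf1  (Sf1 fixes flow; stroke at Sf1)
β5 →Sf2  (Sf2 (Sf) sets flow on bond)
β1 →J1  (C1: C, integral causality)
β2 →I1  (J1 effort already set via bond 1)
β3 →I2  (0-jn J1 has e-setter on 1)
β4 →I3  (J1 effort already set via bond 1)

bond 0 stroke at Sf1
bond 1 stroke at J1
bond 2 stroke at I1
bond 3 stroke at I2
bond 4 stroke at I3
bond 5 stroke at Sf2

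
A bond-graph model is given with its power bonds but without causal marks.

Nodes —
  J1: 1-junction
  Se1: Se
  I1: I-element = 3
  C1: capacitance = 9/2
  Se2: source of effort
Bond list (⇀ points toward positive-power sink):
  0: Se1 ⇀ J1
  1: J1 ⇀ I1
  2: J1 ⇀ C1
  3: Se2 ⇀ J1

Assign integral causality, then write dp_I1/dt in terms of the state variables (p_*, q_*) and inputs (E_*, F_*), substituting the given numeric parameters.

dp_I1/dt = E_Se1 + E_Se2 - 2*q_C1/9

#0 stroke at J1  (Se1 (Se) sets effort on bond)
#3 stroke at J1  (source Se2 imposes e)
#1 stroke at I1  (I1 integral (f out))
#2 stroke at J1  (common-f at J1 fixed by 1)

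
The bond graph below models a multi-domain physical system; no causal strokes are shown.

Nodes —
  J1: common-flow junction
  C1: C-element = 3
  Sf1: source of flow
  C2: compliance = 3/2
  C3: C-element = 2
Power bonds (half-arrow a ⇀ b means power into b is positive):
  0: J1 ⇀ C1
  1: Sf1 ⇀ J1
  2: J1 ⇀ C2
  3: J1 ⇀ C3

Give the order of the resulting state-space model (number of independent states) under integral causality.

3  (C1, C2, C3 all integral)

b1 →Sf1  (Sf1: flow source, stroke at near end)
b0 →J1  (1-jn J1 has f-setter on 1)
b2 →J1  (common-f at J1 fixed by 1)
b3 →J1  (common-f at J1 fixed by 1)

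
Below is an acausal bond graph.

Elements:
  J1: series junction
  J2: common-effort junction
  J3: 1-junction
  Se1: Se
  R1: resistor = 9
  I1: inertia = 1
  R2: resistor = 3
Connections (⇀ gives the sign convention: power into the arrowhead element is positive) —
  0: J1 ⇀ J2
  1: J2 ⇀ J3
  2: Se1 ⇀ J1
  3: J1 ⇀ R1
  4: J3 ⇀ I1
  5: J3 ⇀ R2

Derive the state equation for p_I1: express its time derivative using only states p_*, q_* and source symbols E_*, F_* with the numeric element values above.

b2 stroke at J1  (Se1 fixes effort; stroke away)
b4 stroke at I1  (I1: I, integral causality)
b1 stroke at J3  (J3 flow already set via bond 4)
b5 stroke at J3  (1-jn J3 has f-setter on 4)
b0 stroke at J2  (J2: last free bond brings effort in)
b3 stroke at J1  (1-jn J1 has f-setter on 0)

dp_I1/dt = E_Se1 - 12*p_I1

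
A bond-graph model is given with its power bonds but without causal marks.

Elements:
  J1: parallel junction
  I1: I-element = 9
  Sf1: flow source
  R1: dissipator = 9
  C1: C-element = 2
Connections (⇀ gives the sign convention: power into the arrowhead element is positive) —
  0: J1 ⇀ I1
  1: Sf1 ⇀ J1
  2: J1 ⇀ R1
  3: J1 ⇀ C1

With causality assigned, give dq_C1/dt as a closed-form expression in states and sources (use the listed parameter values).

dq_C1/dt = F_Sf1 - p_I1/9 - q_C1/18

#1 stroke→Sf1  (source Sf1 imposes f)
#0 stroke→I1  (I1 outputs flow p/I1)
#3 stroke→J1  (C1 outputs effort q/C1)
#2 stroke→R1  (J1: bond 3 brought effort, rest push out)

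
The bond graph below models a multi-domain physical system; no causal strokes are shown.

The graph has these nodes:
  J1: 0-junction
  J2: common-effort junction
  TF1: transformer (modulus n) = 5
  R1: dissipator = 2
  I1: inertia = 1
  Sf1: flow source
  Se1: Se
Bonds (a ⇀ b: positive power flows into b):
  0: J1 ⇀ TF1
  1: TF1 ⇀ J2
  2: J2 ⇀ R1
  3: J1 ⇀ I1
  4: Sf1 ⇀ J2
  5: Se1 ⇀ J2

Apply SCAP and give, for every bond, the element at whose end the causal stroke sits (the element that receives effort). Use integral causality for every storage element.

#4 stroke→Sf1  (Sf1 fixes flow; stroke at Sf1)
#5 stroke→J2  (Se1: effort source, stroke at far end)
#1 stroke→TF1  (J2: bond 5 brought effort, rest push out)
#2 stroke→R1  (common-e at J2 fixed by 5)
#0 stroke→J1  (TF1: transformer flips bond 1)
#3 stroke→I1  (0-jn J1 has e-setter on 0)

β0 →J1
β1 →TF1
β2 →R1
β3 →I1
β4 →Sf1
β5 →J2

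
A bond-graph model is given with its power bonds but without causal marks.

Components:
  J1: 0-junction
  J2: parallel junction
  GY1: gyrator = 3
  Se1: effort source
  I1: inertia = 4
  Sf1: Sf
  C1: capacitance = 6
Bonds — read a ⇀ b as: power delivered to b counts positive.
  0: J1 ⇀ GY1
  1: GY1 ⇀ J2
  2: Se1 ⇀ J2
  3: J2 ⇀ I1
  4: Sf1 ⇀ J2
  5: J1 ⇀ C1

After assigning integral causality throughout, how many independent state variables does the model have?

β2 →J2  (Se1 (Se) sets effort on bond)
β4 →Sf1  (Sf1 (Sf) sets flow on bond)
β1 →GY1  (J2: bond 2 brought effort, rest push out)
β3 →I1  (common-e at J2 fixed by 2)
β0 →GY1  (GY1: gyrator matches bond 1)
β5 →J1  (J1 needs exactly one e-in)

2  (C1, I1 all integral)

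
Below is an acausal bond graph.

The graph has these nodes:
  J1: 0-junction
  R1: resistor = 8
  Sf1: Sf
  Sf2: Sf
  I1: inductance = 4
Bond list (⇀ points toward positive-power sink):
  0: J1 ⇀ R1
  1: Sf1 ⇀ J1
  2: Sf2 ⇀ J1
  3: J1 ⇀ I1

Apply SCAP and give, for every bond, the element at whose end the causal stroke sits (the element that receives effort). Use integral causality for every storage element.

#1 stroke at Sf1  (Sf1 fixes flow; stroke at Sf1)
#2 stroke at Sf2  (Sf2 fixes flow; stroke at Sf2)
#3 stroke at I1  (I1 outputs flow p/I1)
#0 stroke at J1  (closing 0-jn rule on J1)

b0 |J1
b1 |Sf1
b2 |Sf2
b3 |I1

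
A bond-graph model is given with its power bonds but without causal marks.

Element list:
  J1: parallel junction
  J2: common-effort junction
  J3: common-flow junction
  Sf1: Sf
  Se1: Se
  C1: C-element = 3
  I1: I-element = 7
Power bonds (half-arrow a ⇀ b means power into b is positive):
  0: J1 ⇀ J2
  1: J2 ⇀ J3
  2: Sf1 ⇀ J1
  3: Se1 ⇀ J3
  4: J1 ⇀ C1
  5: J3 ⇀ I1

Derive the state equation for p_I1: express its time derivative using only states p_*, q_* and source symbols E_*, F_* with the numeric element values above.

dp_I1/dt = E_Se1 + q_C1/3

β2 |Sf1  (source Sf1 imposes f)
β3 |J3  (Se1 fixes effort; stroke away)
β4 |J1  (C1: C, integral causality)
β0 |J2  (J1: bond 4 brought effort, rest push out)
β1 |J3  (J2 effort already set via bond 0)
β5 |I1  (closing 1-jn rule on J3)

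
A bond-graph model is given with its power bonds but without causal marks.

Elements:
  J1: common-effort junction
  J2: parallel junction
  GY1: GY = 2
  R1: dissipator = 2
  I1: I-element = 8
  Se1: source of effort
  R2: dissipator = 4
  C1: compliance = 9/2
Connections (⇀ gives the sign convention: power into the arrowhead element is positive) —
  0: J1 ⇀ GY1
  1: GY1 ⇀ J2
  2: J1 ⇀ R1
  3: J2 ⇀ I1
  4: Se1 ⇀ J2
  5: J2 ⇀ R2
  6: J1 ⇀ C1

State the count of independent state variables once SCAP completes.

#4 stroke at J2  (source Se1 imposes e)
#1 stroke at GY1  (J2 effort already set via bond 4)
#3 stroke at I1  (0-jn J2 has e-setter on 4)
#5 stroke at R2  (J2: bond 4 brought effort, rest push out)
#0 stroke at GY1  (through GY1, causality inverts; strokes same side of GY1)
#6 stroke at J1  (C1 integral (e out))
#2 stroke at R1  (0-jn J1 has e-setter on 6)

2  (C1, I1 all integral)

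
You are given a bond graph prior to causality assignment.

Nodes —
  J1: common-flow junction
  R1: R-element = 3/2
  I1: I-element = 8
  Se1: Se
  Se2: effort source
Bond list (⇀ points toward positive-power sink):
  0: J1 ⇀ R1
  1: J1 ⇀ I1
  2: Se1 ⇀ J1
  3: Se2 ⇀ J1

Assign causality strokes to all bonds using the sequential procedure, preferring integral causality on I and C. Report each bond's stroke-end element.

β2 stroke→J1  (Se1 fixes effort; stroke away)
β3 stroke→J1  (Se2 fixes effort; stroke away)
β1 stroke→I1  (I1 integral (f out))
β0 stroke→J1  (J1: bond 1 brought flow, rest push out)

bond 0 |J1
bond 1 |I1
bond 2 |J1
bond 3 |J1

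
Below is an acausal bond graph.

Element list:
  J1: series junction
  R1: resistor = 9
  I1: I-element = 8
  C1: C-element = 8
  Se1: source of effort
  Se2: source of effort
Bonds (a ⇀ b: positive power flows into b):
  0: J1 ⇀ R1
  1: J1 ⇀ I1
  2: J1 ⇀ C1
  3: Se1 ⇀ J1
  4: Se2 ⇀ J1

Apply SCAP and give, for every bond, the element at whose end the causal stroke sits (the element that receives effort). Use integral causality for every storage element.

#3 →J1  (source Se1 imposes e)
#4 →J1  (Se2: effort source, stroke at far end)
#1 →I1  (I1: I, integral causality)
#0 →J1  (common-f at J1 fixed by 1)
#2 →J1  (J1 flow already set via bond 1)

b0 →J1
b1 →I1
b2 →J1
b3 →J1
b4 →J1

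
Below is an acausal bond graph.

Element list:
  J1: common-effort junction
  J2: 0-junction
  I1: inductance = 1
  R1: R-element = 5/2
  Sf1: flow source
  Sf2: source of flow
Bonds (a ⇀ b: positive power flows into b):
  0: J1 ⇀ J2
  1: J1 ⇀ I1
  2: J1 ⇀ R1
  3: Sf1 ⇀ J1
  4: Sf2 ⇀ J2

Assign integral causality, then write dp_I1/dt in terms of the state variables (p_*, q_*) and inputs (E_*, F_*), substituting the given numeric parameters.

β3 stroke at Sf1  (Sf1 (Sf) sets flow on bond)
β4 stroke at Sf2  (Sf2 (Sf) sets flow on bond)
β0 stroke at J2  (only one effort-in slot at J2)
β1 stroke at I1  (I1: I, integral causality)
β2 stroke at J1  (J1: last free bond brings effort in)

dp_I1/dt = 5*F_Sf1/2 + 5*F_Sf2/2 - 5*p_I1/2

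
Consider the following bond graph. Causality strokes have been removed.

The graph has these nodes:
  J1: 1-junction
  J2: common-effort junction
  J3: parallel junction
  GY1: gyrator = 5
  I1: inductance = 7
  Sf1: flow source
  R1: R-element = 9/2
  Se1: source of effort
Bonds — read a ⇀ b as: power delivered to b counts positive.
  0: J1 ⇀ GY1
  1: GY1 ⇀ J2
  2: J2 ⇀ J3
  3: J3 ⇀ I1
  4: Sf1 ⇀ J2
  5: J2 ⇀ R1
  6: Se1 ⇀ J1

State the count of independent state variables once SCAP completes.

1  (I1 all integral)

β4 →Sf1  (Sf1 (Sf) sets flow on bond)
β6 →J1  (Se1: effort source, stroke at far end)
β0 →GY1  (only one flow-in slot at J1)
β1 →GY1  (GY1 both-in/both-out from 0)
β3 →I1  (I1 integral (f out))
β2 →J3  (J3 needs exactly one e-in)
β5 →J2  (J2: last free bond brings effort in)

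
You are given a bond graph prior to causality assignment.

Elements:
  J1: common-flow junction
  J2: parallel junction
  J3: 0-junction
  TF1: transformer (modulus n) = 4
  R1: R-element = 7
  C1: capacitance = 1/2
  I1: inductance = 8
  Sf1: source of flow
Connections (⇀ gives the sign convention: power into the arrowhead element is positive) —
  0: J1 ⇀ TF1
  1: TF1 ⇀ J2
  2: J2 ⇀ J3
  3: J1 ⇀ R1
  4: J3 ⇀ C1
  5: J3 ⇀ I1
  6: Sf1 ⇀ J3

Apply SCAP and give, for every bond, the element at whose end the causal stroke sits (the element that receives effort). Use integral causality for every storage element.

#6 stroke at Sf1  (Sf1 fixes flow; stroke at Sf1)
#4 stroke at J3  (C1: C, integral causality)
#2 stroke at J2  (J3 effort already set via bond 4)
#5 stroke at I1  (0-jn J3 has e-setter on 4)
#1 stroke at TF1  (common-e at J2 fixed by 2)
#0 stroke at J1  (through TF1, causality passes straight; one stroke at TF1)
#3 stroke at R1  (closing 1-jn rule on J1)

bond 0 stroke→J1
bond 1 stroke→TF1
bond 2 stroke→J2
bond 3 stroke→R1
bond 4 stroke→J3
bond 5 stroke→I1
bond 6 stroke→Sf1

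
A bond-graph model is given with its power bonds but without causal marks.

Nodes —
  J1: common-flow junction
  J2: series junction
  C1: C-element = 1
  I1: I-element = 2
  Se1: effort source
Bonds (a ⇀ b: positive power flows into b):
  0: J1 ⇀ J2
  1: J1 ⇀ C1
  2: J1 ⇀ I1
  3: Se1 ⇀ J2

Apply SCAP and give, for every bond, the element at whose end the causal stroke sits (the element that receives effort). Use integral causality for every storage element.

#3 stroke at J2  (Se1: effort source, stroke at far end)
#0 stroke at J1  (closing 1-jn rule on J2)
#1 stroke at J1  (C1 integral (e out))
#2 stroke at I1  (J1: last free bond brings flow in)

b0 →J1
b1 →J1
b2 →I1
b3 →J2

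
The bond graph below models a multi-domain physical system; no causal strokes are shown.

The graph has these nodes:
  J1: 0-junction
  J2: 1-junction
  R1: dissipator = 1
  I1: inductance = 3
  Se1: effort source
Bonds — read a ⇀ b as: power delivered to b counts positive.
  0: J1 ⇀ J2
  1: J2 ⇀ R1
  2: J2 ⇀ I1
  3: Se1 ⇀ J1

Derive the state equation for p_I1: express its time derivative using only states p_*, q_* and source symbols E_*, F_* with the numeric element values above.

dp_I1/dt = E_Se1 - p_I1/3

β3 stroke at J1  (Se1 (Se) sets effort on bond)
β0 stroke at J2  (J1 effort already set via bond 3)
β2 stroke at I1  (prefer integral on I1)
β1 stroke at J2  (J2: bond 2 brought flow, rest push out)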